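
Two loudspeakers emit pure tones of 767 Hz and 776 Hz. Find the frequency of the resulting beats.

The beat frequency equals the magnitude of the frequency difference.
|767 − 776| = 9 Hz.

9 Hz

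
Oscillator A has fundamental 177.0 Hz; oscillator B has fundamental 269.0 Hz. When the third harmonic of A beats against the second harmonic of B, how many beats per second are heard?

Third harmonic of the first: 3·177.0 = 531.0 Hz.
Second harmonic of the second: 2·269.0 = 538.0 Hz.
f_beat = |531.0 − 538.0| = 7.0 Hz.

7.0 Hz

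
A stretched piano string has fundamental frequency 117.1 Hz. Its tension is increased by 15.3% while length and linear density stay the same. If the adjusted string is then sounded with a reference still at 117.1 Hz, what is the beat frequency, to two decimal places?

8.64 Hz

For a string, f ∝ √T, so the new frequency is 117.1·√1.153 = 125.7394 Hz.
f_beat = |125.7394 − 117.1| = 8.64 Hz.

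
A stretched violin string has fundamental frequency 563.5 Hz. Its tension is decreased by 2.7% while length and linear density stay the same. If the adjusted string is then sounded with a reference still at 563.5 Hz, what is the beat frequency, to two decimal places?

7.66 Hz

For a string, f ∝ √T, so the new frequency is 563.5·√0.973 = 555.8407 Hz.
f_beat = |555.8407 − 563.5| = 7.66 Hz.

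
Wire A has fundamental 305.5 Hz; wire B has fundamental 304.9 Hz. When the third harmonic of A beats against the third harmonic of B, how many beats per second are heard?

Third harmonic of the first: 3·305.5 = 916.5 Hz.
Third harmonic of the second: 3·304.9 = 914.7 Hz.
f_beat = |916.5 − 914.7| = 1.8 Hz.

1.8 Hz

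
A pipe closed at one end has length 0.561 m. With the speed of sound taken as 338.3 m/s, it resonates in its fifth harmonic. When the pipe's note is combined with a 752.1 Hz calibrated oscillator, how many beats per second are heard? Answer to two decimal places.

1.69 Hz

Closed pipe (odd harmonics): f_n = n·v/(4L) = 5·338.3/(4·0.561) = 753.7879 Hz.
f_beat = |753.7879 − 752.1| = 1.69 Hz.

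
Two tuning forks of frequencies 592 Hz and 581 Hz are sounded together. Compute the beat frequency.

f_beat = |f₁ − f₂|.
|592 − 581| = 11 Hz.

11 Hz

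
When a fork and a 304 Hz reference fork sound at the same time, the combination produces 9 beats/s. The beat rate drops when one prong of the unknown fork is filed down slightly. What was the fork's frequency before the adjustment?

295 Hz

|f − 304| = 9, so the fork was at either 295 Hz or 313 Hz.
Filing a prong removes mass and raises the fork's frequency; the adjustment raises the fork's frequency.
The beat rate fell, so the adjustment moved the fork toward 304 Hz — it must have started below the reference.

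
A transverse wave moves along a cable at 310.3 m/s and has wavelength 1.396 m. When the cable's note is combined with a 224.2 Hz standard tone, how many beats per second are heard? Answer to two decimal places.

Source frequency f = v/λ = 310.3/1.396 = 222.2779 Hz.
f_beat = |222.2779 − 224.2| = 1.92 Hz.

1.92 Hz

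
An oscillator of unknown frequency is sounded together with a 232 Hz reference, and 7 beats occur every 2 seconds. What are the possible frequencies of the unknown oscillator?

Beat frequency = 7/2 = 3.5 Hz.
|f − 232| = 3.5, so f = 232 ± 3.5.

228.5 Hz or 235.5 Hz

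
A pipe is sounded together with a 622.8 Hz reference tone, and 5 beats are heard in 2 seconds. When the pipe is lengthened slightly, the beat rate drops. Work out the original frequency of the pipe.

Beat frequency = 5/2 = 2.5 Hz.
|f − 622.8| = 2.5, so the pipe was at either 620.3 Hz or 625.3 Hz.
A longer pipe has a lower fundamental; the adjustment lowers the pipe's frequency.
The beat rate fell, so the adjustment moved the pipe toward 622.8 Hz — it must have started above the reference.

625.3 Hz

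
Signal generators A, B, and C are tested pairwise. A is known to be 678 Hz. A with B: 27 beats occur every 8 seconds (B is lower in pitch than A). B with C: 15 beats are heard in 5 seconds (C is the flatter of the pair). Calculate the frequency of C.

671.625 Hz

A–B: Beat frequency = 27/8 = 3.375 Hz.
B is below A, so f_B = 678 − 3.375 = 674.625 Hz.
B–C: Beat frequency = 15/5 = 3 Hz.
C is below B, so f_C = 674.625 − 3 = 671.625 Hz.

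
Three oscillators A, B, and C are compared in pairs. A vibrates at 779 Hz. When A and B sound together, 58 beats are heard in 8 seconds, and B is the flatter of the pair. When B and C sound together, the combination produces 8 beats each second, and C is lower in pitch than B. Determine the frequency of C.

763.75 Hz

A–B: Beat frequency = 58/8 = 7.25 Hz.
B is below A, so f_B = 779 − 7.25 = 771.75 Hz.
C is below B, so f_C = 771.75 − 8 = 763.75 Hz.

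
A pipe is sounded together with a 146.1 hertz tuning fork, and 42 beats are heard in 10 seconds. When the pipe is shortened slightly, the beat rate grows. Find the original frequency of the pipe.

Beat frequency = 42/10 = 4.2 Hz.
|f − 146.1| = 4.2, so the pipe was at either 141.9 Hz or 150.3 Hz.
A shorter pipe has a higher fundamental; the adjustment raises the pipe's frequency.
The beat rate rose, so the adjustment moved the pipe further from 146.1 Hz — it was already above the reference.

150.3 Hz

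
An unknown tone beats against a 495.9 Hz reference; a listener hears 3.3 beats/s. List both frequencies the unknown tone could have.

|f − 495.9| = 3.3, so f = 495.9 ± 3.3.

492.6 Hz or 499.2 Hz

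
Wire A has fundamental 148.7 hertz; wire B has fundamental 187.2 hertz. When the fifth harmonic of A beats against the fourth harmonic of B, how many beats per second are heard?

Fifth harmonic of the first: 5·148.7 = 743.5 Hz.
Fourth harmonic of the second: 4·187.2 = 748.8 Hz.
f_beat = |743.5 − 748.8| = 5.3 Hz.

5.3 Hz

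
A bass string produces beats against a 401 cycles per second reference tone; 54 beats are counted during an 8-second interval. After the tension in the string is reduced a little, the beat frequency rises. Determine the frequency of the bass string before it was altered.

394.25 Hz

Beat frequency = 54/8 = 6.75 Hz.
|f − 401| = 6.75, so the bass string was at either 394.25 Hz or 407.75 Hz.
Lower tension means lower frequency; the adjustment lowers the bass string's frequency.
The beat rate rose, so the adjustment moved the bass string further from 401 Hz — it was already below the reference.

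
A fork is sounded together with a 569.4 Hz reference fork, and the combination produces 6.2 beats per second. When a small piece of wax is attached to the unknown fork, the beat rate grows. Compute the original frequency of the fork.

|f − 569.4| = 6.2, so the fork was at either 563.2 Hz or 575.6 Hz.
Loading a fork with wax lowers its frequency; the adjustment lowers the fork's frequency.
The beat rate rose, so the adjustment moved the fork further from 569.4 Hz — it was already below the reference.

563.2 Hz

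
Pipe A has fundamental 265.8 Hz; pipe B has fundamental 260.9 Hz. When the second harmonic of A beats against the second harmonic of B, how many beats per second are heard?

Second harmonic of the first: 2·265.8 = 531.6 Hz.
Second harmonic of the second: 2·260.9 = 521.8 Hz.
f_beat = |531.6 − 521.8| = 9.8 Hz.

9.8 Hz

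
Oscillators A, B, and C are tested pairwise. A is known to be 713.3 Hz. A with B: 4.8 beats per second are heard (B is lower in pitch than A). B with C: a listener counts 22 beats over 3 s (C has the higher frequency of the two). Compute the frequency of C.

715.8333 Hz

B is below A, so f_B = 713.3 − 4.8 = 708.5 Hz.
B–C: Beat frequency = 22/3 = 7.3333 Hz.
C is above B, so f_C = 708.5 + 7.3333 = 715.8333 Hz.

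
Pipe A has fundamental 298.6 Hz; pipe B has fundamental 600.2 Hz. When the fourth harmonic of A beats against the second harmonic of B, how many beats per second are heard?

Fourth harmonic of the first: 4·298.6 = 1194.4 Hz.
Second harmonic of the second: 2·600.2 = 1200.4 Hz.
f_beat = |1194.4 − 1200.4| = 6.0 Hz.

6.0 Hz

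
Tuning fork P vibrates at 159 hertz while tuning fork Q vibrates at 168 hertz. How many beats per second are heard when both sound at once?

The beat frequency equals the magnitude of the frequency difference.
|159 − 168| = 9 Hz.

9 Hz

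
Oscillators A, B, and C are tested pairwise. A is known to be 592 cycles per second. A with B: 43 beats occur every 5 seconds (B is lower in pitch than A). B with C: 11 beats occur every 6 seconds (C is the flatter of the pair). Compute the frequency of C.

581.5667 Hz

A–B: Beat frequency = 43/5 = 8.6 Hz.
B is below A, so f_B = 592 − 8.6 = 583.4 Hz.
B–C: Beat frequency = 11/6 = 1.8333 Hz.
C is below B, so f_C = 583.4 − 1.8333 = 581.5667 Hz.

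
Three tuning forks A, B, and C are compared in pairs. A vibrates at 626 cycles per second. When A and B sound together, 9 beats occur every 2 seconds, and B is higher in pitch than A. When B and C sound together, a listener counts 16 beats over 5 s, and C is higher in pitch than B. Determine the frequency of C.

633.7 Hz

A–B: Beat frequency = 9/2 = 4.5 Hz.
B is above A, so f_B = 626 + 4.5 = 630.5 Hz.
B–C: Beat frequency = 16/5 = 3.2 Hz.
C is above B, so f_C = 630.5 + 3.2 = 633.7 Hz.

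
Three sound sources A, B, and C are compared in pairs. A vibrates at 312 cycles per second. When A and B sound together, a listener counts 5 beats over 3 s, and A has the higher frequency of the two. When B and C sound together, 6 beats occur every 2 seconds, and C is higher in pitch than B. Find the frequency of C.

313.3333 Hz

A–B: Beat frequency = 5/3 = 1.6667 Hz.
B is below A, so f_B = 312 − 1.6667 = 310.3333 Hz.
B–C: Beat frequency = 6/2 = 3 Hz.
C is above B, so f_C = 310.3333 + 3 = 313.3333 Hz.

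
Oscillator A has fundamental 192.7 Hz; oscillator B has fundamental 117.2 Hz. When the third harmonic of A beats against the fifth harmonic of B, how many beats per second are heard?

7.9 Hz

Third harmonic of the first: 3·192.7 = 578.1 Hz.
Fifth harmonic of the second: 5·117.2 = 586.0 Hz.
f_beat = |578.1 − 586.0| = 7.9 Hz.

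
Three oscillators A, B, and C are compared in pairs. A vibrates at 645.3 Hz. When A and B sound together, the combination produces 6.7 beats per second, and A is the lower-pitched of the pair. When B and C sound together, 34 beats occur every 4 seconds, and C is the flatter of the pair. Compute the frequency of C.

B is above A, so f_B = 645.3 + 6.7 = 652 Hz.
B–C: Beat frequency = 34/4 = 8.5 Hz.
C is below B, so f_C = 652 − 8.5 = 643.5 Hz.

643.5 Hz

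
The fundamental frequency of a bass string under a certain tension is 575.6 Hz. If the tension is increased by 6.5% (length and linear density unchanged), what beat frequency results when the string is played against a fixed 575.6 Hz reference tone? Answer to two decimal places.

For a string, f ∝ √T, so the new frequency is 575.6·√1.065 = 594.0125 Hz.
f_beat = |594.0125 − 575.6| = 18.41 Hz.

18.41 Hz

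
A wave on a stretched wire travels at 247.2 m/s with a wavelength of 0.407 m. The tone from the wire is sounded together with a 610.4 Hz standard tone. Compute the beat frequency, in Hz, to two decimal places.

Source frequency f = v/λ = 247.2/0.407 = 607.3710 Hz.
f_beat = |607.3710 − 610.4| = 3.03 Hz.

3.03 Hz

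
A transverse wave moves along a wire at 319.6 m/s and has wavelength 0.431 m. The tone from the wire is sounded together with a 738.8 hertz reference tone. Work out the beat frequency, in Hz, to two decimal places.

2.73 Hz

Source frequency f = v/λ = 319.6/0.431 = 741.5313 Hz.
f_beat = |741.5313 − 738.8| = 2.73 Hz.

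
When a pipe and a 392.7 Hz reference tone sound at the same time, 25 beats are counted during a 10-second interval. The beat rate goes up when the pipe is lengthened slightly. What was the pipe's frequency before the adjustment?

Beat frequency = 25/10 = 2.5 Hz.
|f − 392.7| = 2.5, so the pipe was at either 390.2 Hz or 395.2 Hz.
A longer pipe has a lower fundamental; the adjustment lowers the pipe's frequency.
The beat rate rose, so the adjustment moved the pipe further from 392.7 Hz — it was already below the reference.

390.2 Hz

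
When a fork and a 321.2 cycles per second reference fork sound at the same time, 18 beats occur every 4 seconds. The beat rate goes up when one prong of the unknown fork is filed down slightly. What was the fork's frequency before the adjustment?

Beat frequency = 18/4 = 4.5 Hz.
|f − 321.2| = 4.5, so the fork was at either 316.7 Hz or 325.7 Hz.
Filing a prong removes mass and raises the fork's frequency; the adjustment raises the fork's frequency.
The beat rate rose, so the adjustment moved the fork further from 321.2 Hz — it was already above the reference.

325.7 Hz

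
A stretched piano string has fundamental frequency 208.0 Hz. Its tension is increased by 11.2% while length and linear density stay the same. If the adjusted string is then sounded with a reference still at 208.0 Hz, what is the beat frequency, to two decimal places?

For a string, f ∝ √T, so the new frequency is 208.0·√1.112 = 219.3389 Hz.
f_beat = |219.3389 − 208.0| = 11.34 Hz.

11.34 Hz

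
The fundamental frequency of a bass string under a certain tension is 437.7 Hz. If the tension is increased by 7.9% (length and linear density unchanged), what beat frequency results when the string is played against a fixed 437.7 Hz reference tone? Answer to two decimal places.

For a string, f ∝ √T, so the new frequency is 437.7·√1.079 = 454.6605 Hz.
f_beat = |454.6605 − 437.7| = 16.96 Hz.

16.96 Hz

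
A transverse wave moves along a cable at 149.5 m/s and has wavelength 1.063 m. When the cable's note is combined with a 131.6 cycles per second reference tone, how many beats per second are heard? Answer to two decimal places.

Source frequency f = v/λ = 149.5/1.063 = 140.6397 Hz.
f_beat = |140.6397 − 131.6| = 9.04 Hz.

9.04 Hz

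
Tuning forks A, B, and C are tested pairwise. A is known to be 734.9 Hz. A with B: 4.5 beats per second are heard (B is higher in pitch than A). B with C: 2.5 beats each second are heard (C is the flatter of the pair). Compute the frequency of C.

736.9 Hz

B is above A, so f_B = 734.9 + 4.5 = 739.4 Hz.
C is below B, so f_C = 739.4 − 2.5 = 736.9 Hz.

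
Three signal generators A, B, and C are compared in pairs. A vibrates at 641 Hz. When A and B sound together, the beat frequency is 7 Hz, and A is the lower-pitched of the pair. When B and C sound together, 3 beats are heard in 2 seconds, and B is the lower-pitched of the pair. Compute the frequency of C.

649.5 Hz

B is above A, so f_B = 641 + 7 = 648 Hz.
B–C: Beat frequency = 3/2 = 1.5 Hz.
C is above B, so f_C = 648 + 1.5 = 649.5 Hz.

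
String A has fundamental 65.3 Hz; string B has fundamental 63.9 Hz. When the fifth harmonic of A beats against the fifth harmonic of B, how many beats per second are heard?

7.0 Hz

Fifth harmonic of the first: 5·65.3 = 326.5 Hz.
Fifth harmonic of the second: 5·63.9 = 319.5 Hz.
f_beat = |326.5 − 319.5| = 7.0 Hz.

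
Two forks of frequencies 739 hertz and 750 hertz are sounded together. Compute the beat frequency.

11 Hz

The beat frequency equals the magnitude of the frequency difference.
|739 − 750| = 11 Hz.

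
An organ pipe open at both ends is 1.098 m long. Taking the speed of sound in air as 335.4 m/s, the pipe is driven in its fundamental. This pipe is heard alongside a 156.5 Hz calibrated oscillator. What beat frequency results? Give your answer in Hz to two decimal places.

Open pipe: f_n = n·v/(2L) = 1·335.4/(2·1.098) = 152.7322 Hz.
f_beat = |152.7322 − 156.5| = 3.77 Hz.

3.77 Hz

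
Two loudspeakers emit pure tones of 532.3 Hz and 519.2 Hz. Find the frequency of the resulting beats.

f_beat = |f₁ − f₂|.
|532.3 − 519.2| = 13.1 Hz.

13.1 Hz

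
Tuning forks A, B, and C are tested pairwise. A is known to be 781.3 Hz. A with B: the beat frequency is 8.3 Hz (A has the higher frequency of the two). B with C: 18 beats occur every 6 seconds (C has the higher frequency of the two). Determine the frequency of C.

776 Hz

B is below A, so f_B = 781.3 − 8.3 = 773 Hz.
B–C: Beat frequency = 18/6 = 3 Hz.
C is above B, so f_C = 773 + 3 = 776 Hz.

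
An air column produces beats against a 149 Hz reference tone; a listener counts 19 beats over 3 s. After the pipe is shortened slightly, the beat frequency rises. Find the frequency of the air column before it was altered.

155.3333 Hz

Beat frequency = 19/3 = 6.3333 Hz.
|f − 149| = 6.3333, so the air column was at either 142.6667 Hz or 155.3333 Hz.
A shorter pipe has a higher fundamental; the adjustment raises the air column's frequency.
The beat rate rose, so the adjustment moved the air column further from 149 Hz — it was already above the reference.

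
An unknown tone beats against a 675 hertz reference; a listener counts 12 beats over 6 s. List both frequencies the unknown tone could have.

673 Hz or 677 Hz

Beat frequency = 12/6 = 2 Hz.
|f − 675| = 2, so f = 675 ± 2.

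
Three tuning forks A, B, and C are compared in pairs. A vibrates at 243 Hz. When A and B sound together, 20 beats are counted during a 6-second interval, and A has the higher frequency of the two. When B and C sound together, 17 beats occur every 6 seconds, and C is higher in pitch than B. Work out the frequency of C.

A–B: Beat frequency = 20/6 = 3.3333 Hz.
B is below A, so f_B = 243 − 3.3333 = 239.6667 Hz.
B–C: Beat frequency = 17/6 = 2.8333 Hz.
C is above B, so f_C = 239.6667 + 2.8333 = 242.5 Hz.

242.5 Hz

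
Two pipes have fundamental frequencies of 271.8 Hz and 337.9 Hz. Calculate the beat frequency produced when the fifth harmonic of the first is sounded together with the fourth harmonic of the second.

7.4 Hz

Fifth harmonic of the first: 5·271.8 = 1359.0 Hz.
Fourth harmonic of the second: 4·337.9 = 1351.6 Hz.
f_beat = |1359.0 − 1351.6| = 7.4 Hz.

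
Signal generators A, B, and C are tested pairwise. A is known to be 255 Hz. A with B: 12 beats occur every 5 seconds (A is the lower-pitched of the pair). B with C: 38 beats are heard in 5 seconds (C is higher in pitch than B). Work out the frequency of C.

A–B: Beat frequency = 12/5 = 2.4 Hz.
B is above A, so f_B = 255 + 2.4 = 257.4 Hz.
B–C: Beat frequency = 38/5 = 7.6 Hz.
C is above B, so f_C = 257.4 + 7.6 = 265 Hz.

265 Hz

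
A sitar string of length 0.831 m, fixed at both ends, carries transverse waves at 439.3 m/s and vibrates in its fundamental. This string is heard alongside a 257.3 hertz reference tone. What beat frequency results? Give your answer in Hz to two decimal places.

7.02 Hz

For a string fixed at both ends, f_n = n·v/(2L) = 1·439.3/(2·0.831) = 264.3201 Hz.
f_beat = |264.3201 − 257.3| = 7.02 Hz.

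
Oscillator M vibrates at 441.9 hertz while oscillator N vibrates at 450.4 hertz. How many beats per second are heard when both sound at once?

8.5 Hz

The beat frequency equals the magnitude of the frequency difference.
|441.9 − 450.4| = 8.5 Hz.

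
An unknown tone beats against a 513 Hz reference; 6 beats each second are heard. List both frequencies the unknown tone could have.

507 Hz or 519 Hz

|f − 513| = 6, so f = 513 ± 6.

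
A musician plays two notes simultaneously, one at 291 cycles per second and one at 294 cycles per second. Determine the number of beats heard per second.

f_beat = |f₁ − f₂|.
|291 − 294| = 3 Hz.

3 Hz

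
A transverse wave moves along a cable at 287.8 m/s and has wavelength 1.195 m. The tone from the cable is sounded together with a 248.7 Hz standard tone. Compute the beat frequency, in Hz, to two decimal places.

7.86 Hz

Source frequency f = v/λ = 287.8/1.195 = 240.8368 Hz.
f_beat = |240.8368 − 248.7| = 7.86 Hz.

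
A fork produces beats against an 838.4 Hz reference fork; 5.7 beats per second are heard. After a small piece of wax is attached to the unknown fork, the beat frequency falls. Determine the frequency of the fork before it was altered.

|f − 838.4| = 5.7, so the fork was at either 832.7 Hz or 844.1 Hz.
Loading a fork with wax lowers its frequency; the adjustment lowers the fork's frequency.
The beat rate fell, so the adjustment moved the fork toward 838.4 Hz — it must have started above the reference.

844.1 Hz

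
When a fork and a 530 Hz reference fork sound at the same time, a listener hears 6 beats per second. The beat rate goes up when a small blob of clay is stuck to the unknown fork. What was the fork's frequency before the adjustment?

524 Hz

|f − 530| = 6, so the fork was at either 524 Hz or 536 Hz.
Adding mass to a fork lowers its frequency; the adjustment lowers the fork's frequency.
The beat rate rose, so the adjustment moved the fork further from 530 Hz — it was already below the reference.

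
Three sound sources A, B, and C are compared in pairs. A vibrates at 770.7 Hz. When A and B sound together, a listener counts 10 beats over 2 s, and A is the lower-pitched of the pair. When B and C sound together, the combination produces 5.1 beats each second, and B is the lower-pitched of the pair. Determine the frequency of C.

A–B: Beat frequency = 10/2 = 5 Hz.
B is above A, so f_B = 770.7 + 5 = 775.7 Hz.
C is above B, so f_C = 775.7 + 5.1 = 780.8 Hz.

780.8 Hz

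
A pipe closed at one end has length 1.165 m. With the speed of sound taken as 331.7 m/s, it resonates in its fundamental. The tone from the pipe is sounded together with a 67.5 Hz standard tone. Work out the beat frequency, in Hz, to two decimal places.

Closed pipe (odd harmonics): f_n = n·v/(4L) = 1·331.7/(4·1.165) = 71.1803 Hz.
f_beat = |71.1803 − 67.5| = 3.68 Hz.

3.68 Hz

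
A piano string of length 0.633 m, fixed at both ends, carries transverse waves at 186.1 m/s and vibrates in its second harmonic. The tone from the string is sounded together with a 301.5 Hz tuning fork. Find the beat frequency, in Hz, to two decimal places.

For a string fixed at both ends, f_n = n·v/(2L) = 2·186.1/(2·0.633) = 293.9968 Hz.
f_beat = |293.9968 − 301.5| = 7.50 Hz.

7.50 Hz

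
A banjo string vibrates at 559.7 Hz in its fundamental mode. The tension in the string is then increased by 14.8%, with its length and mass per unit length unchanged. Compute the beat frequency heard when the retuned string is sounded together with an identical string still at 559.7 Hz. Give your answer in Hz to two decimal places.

For a string, f ∝ √T, so the new frequency is 559.7·√1.148 = 599.6892 Hz.
f_beat = |599.6892 − 559.7| = 39.99 Hz.

39.99 Hz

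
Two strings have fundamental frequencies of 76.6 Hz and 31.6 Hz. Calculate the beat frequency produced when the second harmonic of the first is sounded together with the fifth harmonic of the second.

Second harmonic of the first: 2·76.6 = 153.2 Hz.
Fifth harmonic of the second: 5·31.6 = 158.0 Hz.
f_beat = |153.2 − 158.0| = 4.8 Hz.

4.8 Hz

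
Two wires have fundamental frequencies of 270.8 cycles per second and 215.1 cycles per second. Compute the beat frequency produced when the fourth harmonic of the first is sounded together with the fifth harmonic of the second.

Fourth harmonic of the first: 4·270.8 = 1083.2 Hz.
Fifth harmonic of the second: 5·215.1 = 1075.5 Hz.
f_beat = |1083.2 − 1075.5| = 7.7 Hz.

7.7 Hz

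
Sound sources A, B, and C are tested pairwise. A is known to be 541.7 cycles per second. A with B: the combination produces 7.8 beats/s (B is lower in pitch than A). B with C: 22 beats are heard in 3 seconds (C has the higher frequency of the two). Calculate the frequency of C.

B is below A, so f_B = 541.7 − 7.8 = 533.9 Hz.
B–C: Beat frequency = 22/3 = 7.3333 Hz.
C is above B, so f_C = 533.9 + 7.3333 = 541.2333 Hz.

541.2333 Hz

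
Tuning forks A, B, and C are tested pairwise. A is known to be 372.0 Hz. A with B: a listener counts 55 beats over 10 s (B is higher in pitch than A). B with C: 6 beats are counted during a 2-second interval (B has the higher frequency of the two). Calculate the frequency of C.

374.5 Hz

A–B: Beat frequency = 55/10 = 5.5 Hz.
B is above A, so f_B = 372.0 + 5.5 = 377.5 Hz.
B–C: Beat frequency = 6/2 = 3 Hz.
C is below B, so f_C = 377.5 − 3 = 374.5 Hz.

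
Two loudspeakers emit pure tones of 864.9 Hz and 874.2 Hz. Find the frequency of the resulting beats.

9.3 Hz

f_beat = |f₁ − f₂|.
|864.9 − 874.2| = 9.3 Hz.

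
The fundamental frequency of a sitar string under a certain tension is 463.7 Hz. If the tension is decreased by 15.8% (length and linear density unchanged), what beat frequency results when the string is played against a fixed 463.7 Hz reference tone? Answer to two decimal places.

38.21 Hz

For a string, f ∝ √T, so the new frequency is 463.7·√0.842 = 425.4937 Hz.
f_beat = |425.4937 − 463.7| = 38.21 Hz.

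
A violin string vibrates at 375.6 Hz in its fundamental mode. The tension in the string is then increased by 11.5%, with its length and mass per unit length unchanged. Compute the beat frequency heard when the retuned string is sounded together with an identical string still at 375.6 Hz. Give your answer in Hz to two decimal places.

21.01 Hz

For a string, f ∝ √T, so the new frequency is 375.6·√1.115 = 396.6094 Hz.
f_beat = |396.6094 − 375.6| = 21.01 Hz.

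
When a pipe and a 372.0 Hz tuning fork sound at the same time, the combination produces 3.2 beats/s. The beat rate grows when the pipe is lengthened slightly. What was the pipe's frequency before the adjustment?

368.8 Hz

|f − 372.0| = 3.2, so the pipe was at either 368.8 Hz or 375.2 Hz.
A longer pipe has a lower fundamental; the adjustment lowers the pipe's frequency.
The beat rate rose, so the adjustment moved the pipe further from 372.0 Hz — it was already below the reference.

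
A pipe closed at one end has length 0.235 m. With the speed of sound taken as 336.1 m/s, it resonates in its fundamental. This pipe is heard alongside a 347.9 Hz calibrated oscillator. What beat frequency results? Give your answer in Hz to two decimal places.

Closed pipe (odd harmonics): f_n = n·v/(4L) = 1·336.1/(4·0.235) = 357.5532 Hz.
f_beat = |357.5532 − 347.9| = 9.65 Hz.

9.65 Hz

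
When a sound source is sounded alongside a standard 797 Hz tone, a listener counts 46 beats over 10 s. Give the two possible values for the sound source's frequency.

792.4 Hz or 801.6 Hz

Beat frequency = 46/10 = 4.6 Hz.
|f − 797| = 4.6, so f = 797 ± 4.6.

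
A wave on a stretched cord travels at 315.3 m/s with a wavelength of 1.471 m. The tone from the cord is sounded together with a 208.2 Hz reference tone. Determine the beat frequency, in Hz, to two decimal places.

Source frequency f = v/λ = 315.3/1.471 = 214.3440 Hz.
f_beat = |214.3440 − 208.2| = 6.14 Hz.

6.14 Hz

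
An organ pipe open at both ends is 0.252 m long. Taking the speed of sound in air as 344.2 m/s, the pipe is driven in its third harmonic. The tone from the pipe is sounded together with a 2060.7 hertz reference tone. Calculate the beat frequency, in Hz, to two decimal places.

Open pipe: f_n = n·v/(2L) = 3·344.2/(2·0.252) = 2048.8095 Hz.
f_beat = |2048.8095 − 2060.7| = 11.89 Hz.

11.89 Hz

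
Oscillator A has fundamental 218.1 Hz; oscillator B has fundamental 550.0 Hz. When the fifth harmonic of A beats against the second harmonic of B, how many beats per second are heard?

9.5 Hz

Fifth harmonic of the first: 5·218.1 = 1090.5 Hz.
Second harmonic of the second: 2·550.0 = 1100.0 Hz.
f_beat = |1090.5 − 1100.0| = 9.5 Hz.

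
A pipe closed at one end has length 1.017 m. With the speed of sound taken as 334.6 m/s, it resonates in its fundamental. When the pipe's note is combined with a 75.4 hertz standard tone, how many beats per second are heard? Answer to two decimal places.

Closed pipe (odd harmonics): f_n = n·v/(4L) = 1·334.6/(4·1.017) = 82.2517 Hz.
f_beat = |82.2517 − 75.4| = 6.85 Hz.

6.85 Hz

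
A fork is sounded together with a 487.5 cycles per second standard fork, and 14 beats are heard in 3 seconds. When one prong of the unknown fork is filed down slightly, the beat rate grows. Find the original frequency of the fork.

Beat frequency = 14/3 = 4.6667 Hz.
|f − 487.5| = 4.6667, so the fork was at either 482.8333 Hz or 492.1667 Hz.
Filing a prong removes mass and raises the fork's frequency; the adjustment raises the fork's frequency.
The beat rate rose, so the adjustment moved the fork further from 487.5 Hz — it was already above the reference.

492.1667 Hz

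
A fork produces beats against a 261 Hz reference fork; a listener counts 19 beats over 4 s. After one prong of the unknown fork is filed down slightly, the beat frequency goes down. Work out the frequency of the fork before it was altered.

Beat frequency = 19/4 = 4.75 Hz.
|f − 261| = 4.75, so the fork was at either 256.25 Hz or 265.75 Hz.
Filing a prong removes mass and raises the fork's frequency; the adjustment raises the fork's frequency.
The beat rate fell, so the adjustment moved the fork toward 261 Hz — it must have started below the reference.

256.25 Hz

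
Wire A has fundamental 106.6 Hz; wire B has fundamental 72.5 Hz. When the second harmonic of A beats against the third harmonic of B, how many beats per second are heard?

4.3 Hz

Second harmonic of the first: 2·106.6 = 213.2 Hz.
Third harmonic of the second: 3·72.5 = 217.5 Hz.
f_beat = |213.2 − 217.5| = 4.3 Hz.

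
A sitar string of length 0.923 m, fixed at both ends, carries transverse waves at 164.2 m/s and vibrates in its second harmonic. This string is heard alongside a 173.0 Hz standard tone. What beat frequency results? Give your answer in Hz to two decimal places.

4.90 Hz

For a string fixed at both ends, f_n = n·v/(2L) = 2·164.2/(2·0.923) = 177.8982 Hz.
f_beat = |177.8982 − 173.0| = 4.90 Hz.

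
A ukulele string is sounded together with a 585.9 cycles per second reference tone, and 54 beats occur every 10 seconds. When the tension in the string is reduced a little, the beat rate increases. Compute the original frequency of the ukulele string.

Beat frequency = 54/10 = 5.4 Hz.
|f − 585.9| = 5.4, so the ukulele string was at either 580.5 Hz or 591.3 Hz.
Lower tension means lower frequency; the adjustment lowers the ukulele string's frequency.
The beat rate rose, so the adjustment moved the ukulele string further from 585.9 Hz — it was already below the reference.

580.5 Hz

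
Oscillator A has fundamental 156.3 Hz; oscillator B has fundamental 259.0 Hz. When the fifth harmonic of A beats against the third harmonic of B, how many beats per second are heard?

4.5 Hz

Fifth harmonic of the first: 5·156.3 = 781.5 Hz.
Third harmonic of the second: 3·259.0 = 777.0 Hz.
f_beat = |781.5 − 777.0| = 4.5 Hz.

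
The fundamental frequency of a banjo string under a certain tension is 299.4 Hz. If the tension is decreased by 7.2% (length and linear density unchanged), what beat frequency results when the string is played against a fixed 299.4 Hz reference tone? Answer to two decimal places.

10.98 Hz

For a string, f ∝ √T, so the new frequency is 299.4·√0.928 = 288.4203 Hz.
f_beat = |288.4203 − 299.4| = 10.98 Hz.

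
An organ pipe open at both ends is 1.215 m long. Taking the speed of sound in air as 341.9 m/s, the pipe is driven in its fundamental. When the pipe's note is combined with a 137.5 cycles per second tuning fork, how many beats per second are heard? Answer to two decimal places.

Open pipe: f_n = n·v/(2L) = 1·341.9/(2·1.215) = 140.6996 Hz.
f_beat = |140.6996 − 137.5| = 3.20 Hz.

3.20 Hz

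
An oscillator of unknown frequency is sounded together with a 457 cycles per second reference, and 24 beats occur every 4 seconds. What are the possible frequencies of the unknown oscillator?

Beat frequency = 24/4 = 6 Hz.
|f − 457| = 6, so f = 457 ± 6.

451 Hz or 463 Hz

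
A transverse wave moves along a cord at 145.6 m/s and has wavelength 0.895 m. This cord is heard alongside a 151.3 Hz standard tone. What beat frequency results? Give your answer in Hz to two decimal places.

Source frequency f = v/λ = 145.6/0.895 = 162.6816 Hz.
f_beat = |162.6816 − 151.3| = 11.38 Hz.

11.38 Hz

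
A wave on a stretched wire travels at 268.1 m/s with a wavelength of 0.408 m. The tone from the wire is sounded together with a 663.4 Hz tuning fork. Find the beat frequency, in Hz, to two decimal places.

6.29 Hz

Source frequency f = v/λ = 268.1/0.408 = 657.1078 Hz.
f_beat = |657.1078 − 663.4| = 6.29 Hz.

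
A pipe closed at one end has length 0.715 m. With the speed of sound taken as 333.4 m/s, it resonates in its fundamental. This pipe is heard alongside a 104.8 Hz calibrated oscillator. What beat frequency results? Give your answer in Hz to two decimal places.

11.77 Hz

Closed pipe (odd harmonics): f_n = n·v/(4L) = 1·333.4/(4·0.715) = 116.5734 Hz.
f_beat = |116.5734 − 104.8| = 11.77 Hz.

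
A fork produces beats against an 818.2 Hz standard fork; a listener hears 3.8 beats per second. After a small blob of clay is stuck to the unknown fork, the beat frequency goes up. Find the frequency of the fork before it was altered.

|f − 818.2| = 3.8, so the fork was at either 814.4 Hz or 822 Hz.
Adding mass to a fork lowers its frequency; the adjustment lowers the fork's frequency.
The beat rate rose, so the adjustment moved the fork further from 818.2 Hz — it was already below the reference.

814.4 Hz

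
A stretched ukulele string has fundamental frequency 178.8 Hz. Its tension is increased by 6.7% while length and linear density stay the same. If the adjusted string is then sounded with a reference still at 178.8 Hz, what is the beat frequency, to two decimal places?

5.89 Hz

For a string, f ∝ √T, so the new frequency is 178.8·√1.067 = 184.6927 Hz.
f_beat = |184.6927 − 178.8| = 5.89 Hz.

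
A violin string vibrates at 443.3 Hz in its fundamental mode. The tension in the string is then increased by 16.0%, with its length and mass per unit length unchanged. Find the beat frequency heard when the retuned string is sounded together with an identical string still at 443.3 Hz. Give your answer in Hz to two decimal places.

34.15 Hz

For a string, f ∝ √T, so the new frequency is 443.3·√1.160 = 477.4487 Hz.
f_beat = |477.4487 − 443.3| = 34.15 Hz.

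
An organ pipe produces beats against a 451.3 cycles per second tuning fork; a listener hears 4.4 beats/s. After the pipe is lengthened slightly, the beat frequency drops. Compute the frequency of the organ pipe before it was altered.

455.7 Hz

|f − 451.3| = 4.4, so the organ pipe was at either 446.9 Hz or 455.7 Hz.
A longer pipe has a lower fundamental; the adjustment lowers the organ pipe's frequency.
The beat rate fell, so the adjustment moved the organ pipe toward 451.3 Hz — it must have started above the reference.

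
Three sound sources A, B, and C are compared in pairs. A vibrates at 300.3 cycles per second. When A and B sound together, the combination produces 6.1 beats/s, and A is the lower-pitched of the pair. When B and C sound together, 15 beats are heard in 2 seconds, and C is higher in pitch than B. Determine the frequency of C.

B is above A, so f_B = 300.3 + 6.1 = 306.4 Hz.
B–C: Beat frequency = 15/2 = 7.5 Hz.
C is above B, so f_C = 306.4 + 7.5 = 313.9 Hz.

313.9 Hz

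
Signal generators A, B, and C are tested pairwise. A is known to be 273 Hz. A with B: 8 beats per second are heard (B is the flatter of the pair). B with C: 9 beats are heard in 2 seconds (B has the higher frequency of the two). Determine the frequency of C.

260.5 Hz

B is below A, so f_B = 273 − 8 = 265 Hz.
B–C: Beat frequency = 9/2 = 4.5 Hz.
C is below B, so f_C = 265 − 4.5 = 260.5 Hz.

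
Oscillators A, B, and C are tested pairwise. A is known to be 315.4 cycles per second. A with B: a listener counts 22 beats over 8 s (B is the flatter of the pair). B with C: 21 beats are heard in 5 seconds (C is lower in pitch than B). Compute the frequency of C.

A–B: Beat frequency = 22/8 = 2.75 Hz.
B is below A, so f_B = 315.4 − 2.75 = 312.65 Hz.
B–C: Beat frequency = 21/5 = 4.2 Hz.
C is below B, so f_C = 312.65 − 4.2 = 308.45 Hz.

308.45 Hz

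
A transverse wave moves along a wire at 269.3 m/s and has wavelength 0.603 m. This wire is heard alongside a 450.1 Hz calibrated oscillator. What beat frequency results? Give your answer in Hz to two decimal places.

Source frequency f = v/λ = 269.3/0.603 = 446.6003 Hz.
f_beat = |446.6003 − 450.1| = 3.50 Hz.

3.50 Hz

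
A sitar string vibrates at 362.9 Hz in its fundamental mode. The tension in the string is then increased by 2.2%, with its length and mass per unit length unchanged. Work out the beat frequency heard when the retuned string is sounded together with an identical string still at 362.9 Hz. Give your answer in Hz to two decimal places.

For a string, f ∝ √T, so the new frequency is 362.9·√1.022 = 366.8702 Hz.
f_beat = |366.8702 − 362.9| = 3.97 Hz.

3.97 Hz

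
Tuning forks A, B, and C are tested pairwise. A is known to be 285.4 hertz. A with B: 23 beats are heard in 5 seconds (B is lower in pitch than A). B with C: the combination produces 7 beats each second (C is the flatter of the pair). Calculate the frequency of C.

A–B: Beat frequency = 23/5 = 4.6 Hz.
B is below A, so f_B = 285.4 − 4.6 = 280.8 Hz.
C is below B, so f_C = 280.8 − 7 = 273.8 Hz.

273.8 Hz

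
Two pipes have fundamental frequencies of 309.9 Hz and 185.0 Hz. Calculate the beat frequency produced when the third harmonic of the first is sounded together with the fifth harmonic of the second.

Third harmonic of the first: 3·309.9 = 929.7 Hz.
Fifth harmonic of the second: 5·185.0 = 925.0 Hz.
f_beat = |929.7 − 925.0| = 4.7 Hz.

4.7 Hz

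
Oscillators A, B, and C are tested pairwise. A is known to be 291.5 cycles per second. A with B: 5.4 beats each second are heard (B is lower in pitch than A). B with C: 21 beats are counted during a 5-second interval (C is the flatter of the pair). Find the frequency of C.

B is below A, so f_B = 291.5 − 5.4 = 286.1 Hz.
B–C: Beat frequency = 21/5 = 4.2 Hz.
C is below B, so f_C = 286.1 − 4.2 = 281.9 Hz.

281.9 Hz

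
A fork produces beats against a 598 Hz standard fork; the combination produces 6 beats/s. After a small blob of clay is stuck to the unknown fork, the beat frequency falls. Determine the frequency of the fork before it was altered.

|f − 598| = 6, so the fork was at either 592 Hz or 604 Hz.
Adding mass to a fork lowers its frequency; the adjustment lowers the fork's frequency.
The beat rate fell, so the adjustment moved the fork toward 598 Hz — it must have started above the reference.

604 Hz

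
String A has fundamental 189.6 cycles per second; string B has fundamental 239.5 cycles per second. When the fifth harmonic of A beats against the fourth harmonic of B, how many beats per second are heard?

10.0 Hz

Fifth harmonic of the first: 5·189.6 = 948.0 Hz.
Fourth harmonic of the second: 4·239.5 = 958.0 Hz.
f_beat = |948.0 − 958.0| = 10.0 Hz.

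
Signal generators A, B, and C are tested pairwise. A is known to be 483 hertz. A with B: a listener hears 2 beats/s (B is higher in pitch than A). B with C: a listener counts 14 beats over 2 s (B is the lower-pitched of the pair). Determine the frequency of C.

492 Hz

B is above A, so f_B = 483 + 2 = 485 Hz.
B–C: Beat frequency = 14/2 = 7 Hz.
C is above B, so f_C = 485 + 7 = 492 Hz.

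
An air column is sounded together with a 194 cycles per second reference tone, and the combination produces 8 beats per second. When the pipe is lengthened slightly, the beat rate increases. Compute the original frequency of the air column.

|f − 194| = 8, so the air column was at either 186 Hz or 202 Hz.
A longer pipe has a lower fundamental; the adjustment lowers the air column's frequency.
The beat rate rose, so the adjustment moved the air column further from 194 Hz — it was already below the reference.

186 Hz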